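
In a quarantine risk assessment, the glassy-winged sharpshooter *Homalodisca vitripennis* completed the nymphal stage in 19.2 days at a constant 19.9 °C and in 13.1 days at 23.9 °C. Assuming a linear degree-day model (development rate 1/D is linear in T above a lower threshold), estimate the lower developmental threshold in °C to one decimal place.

11.3 °C

Equal thermal constants: D₁(T₁ − T_b) = D₂(T₂ − T_b).
19.2·(19.9 − T_b) = 13.1·(23.9 − T_b)
T_b = (19.2·19.9 − 13.1·23.9) / (19.2 − 13.1) = 68.99 / 6.1 = 11.310 °C ≈ 11.3 °C.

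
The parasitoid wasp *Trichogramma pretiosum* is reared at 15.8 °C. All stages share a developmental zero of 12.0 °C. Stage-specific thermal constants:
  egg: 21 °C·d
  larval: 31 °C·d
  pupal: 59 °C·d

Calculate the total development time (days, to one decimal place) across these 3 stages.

29.2 days

Daily accumulation at 15.8 °C = 15.8 − 12.0 = 3.8 DD/day.
Total K = 21 + 31 + 59 = 111 DD.
Total duration = 111 / 3.8 = 29.211 ≈ 29.2 days.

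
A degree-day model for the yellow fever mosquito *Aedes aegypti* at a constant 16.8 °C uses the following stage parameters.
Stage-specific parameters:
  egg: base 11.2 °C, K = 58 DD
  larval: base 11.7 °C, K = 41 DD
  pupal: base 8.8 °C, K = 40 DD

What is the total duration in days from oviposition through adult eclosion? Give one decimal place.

23.4 days

egg: 58 / (16.8 − 11.2) = 58 / 5.6 = 10.357 d.
larval: 41 / (16.8 − 11.7) = 41 / 5.1 = 8.039 d.
pupal: 40 / (16.8 − 8.8) = 40 / 8.0 = 5.000 d.
Sum = 23.396 ≈ 23.4 days.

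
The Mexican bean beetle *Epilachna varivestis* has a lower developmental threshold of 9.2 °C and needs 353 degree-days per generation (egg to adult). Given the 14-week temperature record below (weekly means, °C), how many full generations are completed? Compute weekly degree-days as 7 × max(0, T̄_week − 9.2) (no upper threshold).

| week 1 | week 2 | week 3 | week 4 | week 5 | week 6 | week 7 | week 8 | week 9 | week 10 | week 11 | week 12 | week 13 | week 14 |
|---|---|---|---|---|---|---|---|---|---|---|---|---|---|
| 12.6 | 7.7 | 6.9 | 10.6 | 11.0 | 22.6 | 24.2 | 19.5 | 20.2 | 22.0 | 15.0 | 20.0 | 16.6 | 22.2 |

Weekly DD (7 × max(0, T̄ − 9.2)): 23.8, 0.0, 0.0, 9.8, 12.6, 93.8, 105.0, 72.1, 77.0, 89.6, 40.6, 75.6, 51.8, 91.0.
Season total = 742.7 DD.
Complete generations = ⌊742.7 / 353⌋ = 2.

2 generations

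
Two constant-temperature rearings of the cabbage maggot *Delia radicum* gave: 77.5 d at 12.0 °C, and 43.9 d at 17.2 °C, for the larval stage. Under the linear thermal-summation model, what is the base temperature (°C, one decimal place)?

5.2 °C

Equal thermal constants: D₁(T₁ − T_b) = D₂(T₂ − T_b).
77.5·(12.0 − T_b) = 43.9·(17.2 − T_b)
T_b = (77.5·12.0 − 43.9·17.2) / (77.5 − 43.9) = 174.92 / 33.6 = 5.206 °C ≈ 5.2 °C.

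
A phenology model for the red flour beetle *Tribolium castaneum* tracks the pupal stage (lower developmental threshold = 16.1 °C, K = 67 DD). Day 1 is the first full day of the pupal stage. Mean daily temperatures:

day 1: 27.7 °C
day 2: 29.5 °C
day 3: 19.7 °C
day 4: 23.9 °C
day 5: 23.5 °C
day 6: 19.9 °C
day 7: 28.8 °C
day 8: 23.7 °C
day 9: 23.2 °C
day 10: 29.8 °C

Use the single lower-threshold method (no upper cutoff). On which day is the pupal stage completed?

day 8

Daily DD above 16.1 °C: 11.6, 13.4, 3.6, 7.8, 7.4, 3.8, 12.7, 7.6, 7.1, 13.7.
Cumulative: 11.6, 25.0, 28.6, 36.4, 43.8, 47.6, 60.3, 67.9, 75.0, 88.7.
The total first reaches 67 DD on day 8.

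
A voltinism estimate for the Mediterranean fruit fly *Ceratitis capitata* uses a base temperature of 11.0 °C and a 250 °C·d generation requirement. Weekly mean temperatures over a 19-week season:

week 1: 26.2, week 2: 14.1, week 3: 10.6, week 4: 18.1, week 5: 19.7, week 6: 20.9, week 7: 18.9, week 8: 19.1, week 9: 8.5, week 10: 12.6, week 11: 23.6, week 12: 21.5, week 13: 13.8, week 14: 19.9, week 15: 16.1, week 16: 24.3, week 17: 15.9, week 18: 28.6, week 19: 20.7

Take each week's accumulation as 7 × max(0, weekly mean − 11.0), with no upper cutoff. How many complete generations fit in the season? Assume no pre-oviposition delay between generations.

Weekly DD (7 × max(0, T̄ − 11.0)): 106.4, 21.7, 0.0, 49.7, 60.9, 69.3, 55.3, 56.7, 0.0, 11.2, 88.2, 73.5, 19.6, 62.3, 35.7, 93.1, 34.3, 123.2, 67.9.
Season total = 1029.0 DD.
Complete generations = ⌊1029.0 / 250⌋ = 4.

4 generations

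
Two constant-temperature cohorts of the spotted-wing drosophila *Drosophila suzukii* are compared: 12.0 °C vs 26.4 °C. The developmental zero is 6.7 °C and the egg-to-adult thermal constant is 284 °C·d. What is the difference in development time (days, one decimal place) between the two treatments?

39.2 days

At 12.0 °C: 284 / (12.0 − 6.7) = 284 / 5.3 = 53.585 d.
At 26.4 °C: 284 / (26.4 − 6.7) = 284 / 19.7 = 14.416 d.
Difference = |53.585 − 14.416| = 39.169 ≈ 39.2 days.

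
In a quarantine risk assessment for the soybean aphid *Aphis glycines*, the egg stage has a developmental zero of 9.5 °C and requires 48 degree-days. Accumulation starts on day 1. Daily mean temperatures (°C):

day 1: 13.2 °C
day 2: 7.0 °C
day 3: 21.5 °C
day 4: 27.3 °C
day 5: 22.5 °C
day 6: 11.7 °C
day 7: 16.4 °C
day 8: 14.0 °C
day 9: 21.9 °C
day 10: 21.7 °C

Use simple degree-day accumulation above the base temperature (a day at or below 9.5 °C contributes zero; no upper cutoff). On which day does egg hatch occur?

day 6

Daily DD above 9.5 °C: 3.7, 0.0, 12.0, 17.8, 13.0, 2.2, 6.9, 4.5, 12.4, 12.2.
Cumulative: 3.7, 3.7, 15.7, 33.5, 46.5, 48.7, 55.6, 60.1, 72.5, 84.7.
The total first reaches 48 DD on day 6.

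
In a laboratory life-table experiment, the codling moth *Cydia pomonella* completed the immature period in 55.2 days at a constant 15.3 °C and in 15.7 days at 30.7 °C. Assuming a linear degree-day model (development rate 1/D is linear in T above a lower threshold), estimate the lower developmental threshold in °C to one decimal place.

Under the model K = D·(T − T_b), so D₁·(T₁ − T_b) = D₂·(T₂ − T_b).
55.2·(15.3 − T_b) = 15.7·(30.7 − T_b)
T_b = (55.2·15.3 − 15.7·30.7) / (55.2 − 15.7) = 362.57 / 39.5 = 9.179 °C ≈ 9.2 °C.

9.2 °C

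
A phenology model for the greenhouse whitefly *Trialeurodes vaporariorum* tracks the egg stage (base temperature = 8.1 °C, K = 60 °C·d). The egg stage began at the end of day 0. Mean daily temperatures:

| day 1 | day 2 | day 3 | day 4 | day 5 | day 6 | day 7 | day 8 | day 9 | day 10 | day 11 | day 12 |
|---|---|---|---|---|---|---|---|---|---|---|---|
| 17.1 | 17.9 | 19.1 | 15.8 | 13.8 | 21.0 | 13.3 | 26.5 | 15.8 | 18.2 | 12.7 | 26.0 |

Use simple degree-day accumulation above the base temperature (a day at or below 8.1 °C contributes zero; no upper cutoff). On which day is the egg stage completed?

day 7

Daily DD above 8.1 °C: 9.0, 9.8, 11.0, 7.7, 5.7, 12.9, 5.2, 18.4, 7.7, 10.1, 4.6, 17.9.
Cumulative: 9.0, 18.8, 29.8, 37.5, 43.2, 56.1, 61.3, 79.7, 87.4, 97.5, 102.1, 120.0.
The total first reaches 60 DD on day 7.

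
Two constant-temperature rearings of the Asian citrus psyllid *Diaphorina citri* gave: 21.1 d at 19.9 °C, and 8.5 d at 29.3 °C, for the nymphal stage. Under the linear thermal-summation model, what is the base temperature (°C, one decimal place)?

Under the model K = D·(T − T_b), so D₁·(T₁ − T_b) = D₂·(T₂ − T_b).
21.1·(19.9 − T_b) = 8.5·(29.3 − T_b)
T_b = (21.1·19.9 − 8.5·29.3) / (21.1 − 8.5) = 170.84 / 12.6 = 13.559 °C ≈ 13.6 °C.

13.6 °C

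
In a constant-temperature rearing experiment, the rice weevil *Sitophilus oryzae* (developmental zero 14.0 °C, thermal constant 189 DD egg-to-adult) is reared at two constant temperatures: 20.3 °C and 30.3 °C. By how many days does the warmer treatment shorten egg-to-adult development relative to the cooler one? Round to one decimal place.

18.4 days

At 20.3 °C: 189 / (20.3 − 14.0) = 189 / 6.3 = 30.000 d.
At 30.3 °C: 189 / (30.3 − 14.0) = 189 / 16.3 = 11.595 d.
Difference = |30.000 − 11.595| = 18.405 ≈ 18.4 days.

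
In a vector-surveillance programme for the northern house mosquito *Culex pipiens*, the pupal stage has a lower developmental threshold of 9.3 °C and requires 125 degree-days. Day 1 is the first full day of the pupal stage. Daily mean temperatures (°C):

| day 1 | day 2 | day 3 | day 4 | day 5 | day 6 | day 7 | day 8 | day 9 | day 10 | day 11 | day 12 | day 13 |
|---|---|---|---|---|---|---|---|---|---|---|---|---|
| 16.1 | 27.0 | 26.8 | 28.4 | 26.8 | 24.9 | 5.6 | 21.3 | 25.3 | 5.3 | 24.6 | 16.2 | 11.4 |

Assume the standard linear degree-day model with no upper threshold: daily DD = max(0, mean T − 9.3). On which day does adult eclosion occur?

day 11

Daily DD above 9.3 °C: 6.8, 17.7, 17.5, 19.1, 17.5, 15.6, 0.0, 12.0, 16.0, 0.0, 15.3, 6.9, 2.1.
Cumulative: 6.8, 24.5, 42.0, 61.1, 78.6, 94.2, 94.2, 106.2, 122.2, 122.2, 137.5, 144.4, 146.5.
The total first reaches 125 DD on day 11.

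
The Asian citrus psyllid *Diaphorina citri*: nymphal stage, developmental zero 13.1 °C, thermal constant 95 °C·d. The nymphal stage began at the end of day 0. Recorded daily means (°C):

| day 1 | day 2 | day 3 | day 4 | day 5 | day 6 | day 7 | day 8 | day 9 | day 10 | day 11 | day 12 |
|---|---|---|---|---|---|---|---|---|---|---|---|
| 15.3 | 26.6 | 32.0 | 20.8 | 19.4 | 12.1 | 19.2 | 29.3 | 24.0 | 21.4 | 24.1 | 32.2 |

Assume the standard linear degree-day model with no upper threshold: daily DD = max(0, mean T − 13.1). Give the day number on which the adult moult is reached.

day 11

Daily DD above 13.1 °C: 2.2, 13.5, 18.9, 7.7, 6.3, 0.0, 6.1, 16.2, 10.9, 8.3, 11.0, 19.1.
Cumulative: 2.2, 15.7, 34.6, 42.3, 48.6, 48.6, 54.7, 70.9, 81.8, 90.1, 101.1, 120.2.
The total first reaches 95 DD on day 11.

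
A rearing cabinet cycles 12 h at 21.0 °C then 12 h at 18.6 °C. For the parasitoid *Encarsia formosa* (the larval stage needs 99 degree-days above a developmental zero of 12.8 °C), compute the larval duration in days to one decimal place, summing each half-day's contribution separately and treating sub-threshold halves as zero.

14.1 days

Day half: max(0, 21.0 − 12.8) × 0.5 = 8.2 × 0.5 = 4.10 DD.
Night half: max(0, 18.6 − 12.8) × 0.5 = 5.8 × 0.5 = 2.90 DD.
Per 24 h: 7.00 DD/day.
Duration = 99 / 7.00 = 14.143 ≈ 14.1 days.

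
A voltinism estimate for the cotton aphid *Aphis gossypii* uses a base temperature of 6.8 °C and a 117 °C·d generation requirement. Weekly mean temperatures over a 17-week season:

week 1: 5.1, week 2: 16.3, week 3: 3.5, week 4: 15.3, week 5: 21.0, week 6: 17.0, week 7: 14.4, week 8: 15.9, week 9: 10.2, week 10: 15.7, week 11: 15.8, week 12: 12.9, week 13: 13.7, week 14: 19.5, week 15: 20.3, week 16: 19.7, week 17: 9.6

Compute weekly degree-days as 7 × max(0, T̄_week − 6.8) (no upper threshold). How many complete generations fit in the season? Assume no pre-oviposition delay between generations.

Weekly DD (7 × max(0, T̄ − 6.8)): 0.0, 66.5, 0.0, 59.5, 99.4, 71.4, 53.2, 63.7, 23.8, 62.3, 63.0, 42.7, 48.3, 88.9, 94.5, 90.3, 19.6.
Season total = 947.1 DD.
Complete generations = ⌊947.1 / 117⌋ = 8.

8 generations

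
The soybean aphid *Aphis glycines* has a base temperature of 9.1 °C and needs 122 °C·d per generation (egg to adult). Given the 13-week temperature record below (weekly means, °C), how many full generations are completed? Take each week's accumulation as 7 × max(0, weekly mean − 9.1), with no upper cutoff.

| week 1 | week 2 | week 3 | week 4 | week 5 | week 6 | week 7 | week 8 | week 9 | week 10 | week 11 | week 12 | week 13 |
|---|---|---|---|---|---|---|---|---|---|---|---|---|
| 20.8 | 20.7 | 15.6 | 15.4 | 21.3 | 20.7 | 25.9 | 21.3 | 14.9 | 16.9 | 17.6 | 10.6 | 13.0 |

Weekly DD (7 × max(0, T̄ − 9.1)): 81.9, 81.2, 45.5, 44.1, 85.4, 81.2, 117.6, 85.4, 40.6, 54.6, 59.5, 10.5, 27.3.
Season total = 814.8 DD.
Complete generations = ⌊814.8 / 122⌋ = 6.

6 generations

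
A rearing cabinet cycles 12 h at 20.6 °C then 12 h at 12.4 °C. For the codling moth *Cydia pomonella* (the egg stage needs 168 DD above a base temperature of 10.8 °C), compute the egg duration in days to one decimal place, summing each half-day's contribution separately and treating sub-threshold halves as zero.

29.5 days

Day half: max(0, 20.6 − 10.8) × 0.5 = 9.8 × 0.5 = 4.90 DD.
Night half: max(0, 12.4 − 10.8) × 0.5 = 1.6 × 0.5 = 0.80 DD.
Per 24 h: 5.70 DD/day.
Duration = 168 / 5.70 = 29.474 ≈ 29.5 days.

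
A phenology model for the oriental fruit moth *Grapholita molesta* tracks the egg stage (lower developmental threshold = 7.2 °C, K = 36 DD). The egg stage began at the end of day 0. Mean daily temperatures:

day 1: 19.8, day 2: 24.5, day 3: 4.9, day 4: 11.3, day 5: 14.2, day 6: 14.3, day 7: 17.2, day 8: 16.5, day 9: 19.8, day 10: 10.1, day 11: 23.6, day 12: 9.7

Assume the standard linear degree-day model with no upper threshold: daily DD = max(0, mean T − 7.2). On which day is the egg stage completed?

Daily DD above 7.2 °C: 12.6, 17.3, 0.0, 4.1, 7.0, 7.1, 10.0, 9.3, 12.6, 2.9, 16.4, 2.5.
Cumulative: 12.6, 29.9, 29.9, 34.0, 41.0, 48.1, 58.1, 67.4, 80.0, 82.9, 99.3, 101.8.
The total first reaches 36 DD on day 5.

day 5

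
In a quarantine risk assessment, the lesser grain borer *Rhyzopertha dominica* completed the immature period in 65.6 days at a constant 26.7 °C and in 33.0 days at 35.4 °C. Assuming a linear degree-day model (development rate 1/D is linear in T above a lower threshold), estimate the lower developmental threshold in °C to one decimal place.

Equal thermal constants: D₁(T₁ − T_b) = D₂(T₂ − T_b).
65.6·(26.7 − T_b) = 33.0·(35.4 − T_b)
T_b = (65.6·26.7 − 33.0·35.4) / (65.6 − 33.0) = 583.32 / 32.6 = 17.893 °C ≈ 17.9 °C.

17.9 °C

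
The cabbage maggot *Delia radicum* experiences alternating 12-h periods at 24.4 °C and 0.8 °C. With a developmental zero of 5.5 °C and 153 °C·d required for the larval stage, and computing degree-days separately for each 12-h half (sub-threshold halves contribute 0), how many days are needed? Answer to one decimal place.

16.2 days

Day half: max(0, 24.4 − 5.5) × 0.5 = 18.9 × 0.5 = 9.45 DD.
Night half: max(0, 0.8 − 5.5) × 0.5 = 0.0 × 0.5 = 0.00 DD.
Per 24 h: 9.45 DD/day.
Duration = 153 / 9.45 = 16.190 ≈ 16.2 days.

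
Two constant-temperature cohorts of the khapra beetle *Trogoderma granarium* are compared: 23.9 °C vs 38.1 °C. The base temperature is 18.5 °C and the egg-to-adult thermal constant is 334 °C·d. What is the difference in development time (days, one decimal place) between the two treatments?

44.8 days

At 23.9 °C: 334 / (23.9 − 18.5) = 334 / 5.4 = 61.852 d.
At 38.1 °C: 334 / (38.1 − 18.5) = 334 / 19.6 = 17.041 d.
Difference = |61.852 − 17.041| = 44.811 ≈ 44.8 days.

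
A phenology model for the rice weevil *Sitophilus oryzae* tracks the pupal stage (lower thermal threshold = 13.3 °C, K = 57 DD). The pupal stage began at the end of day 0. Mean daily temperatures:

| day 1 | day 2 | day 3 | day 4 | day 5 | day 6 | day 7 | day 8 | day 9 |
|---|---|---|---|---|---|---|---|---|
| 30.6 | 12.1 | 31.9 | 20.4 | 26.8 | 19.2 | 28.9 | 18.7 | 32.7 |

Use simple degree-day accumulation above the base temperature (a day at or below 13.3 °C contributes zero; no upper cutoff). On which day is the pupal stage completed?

Daily DD above 13.3 °C: 17.3, 0.0, 18.6, 7.1, 13.5, 5.9, 15.6, 5.4, 19.4.
Cumulative: 17.3, 17.3, 35.9, 43.0, 56.5, 62.4, 78.0, 83.4, 102.8.
The total first reaches 57 DD on day 6.

day 6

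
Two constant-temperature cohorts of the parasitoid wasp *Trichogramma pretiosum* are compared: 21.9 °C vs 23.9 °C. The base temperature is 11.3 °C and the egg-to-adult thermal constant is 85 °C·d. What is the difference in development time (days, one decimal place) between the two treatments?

1.3 days

At 21.9 °C: 85 / (21.9 − 11.3) = 85 / 10.6 = 8.019 d.
At 23.9 °C: 85 / (23.9 − 11.3) = 85 / 12.6 = 6.746 d.
Difference = |8.019 − 6.746| = 1.273 ≈ 1.3 days.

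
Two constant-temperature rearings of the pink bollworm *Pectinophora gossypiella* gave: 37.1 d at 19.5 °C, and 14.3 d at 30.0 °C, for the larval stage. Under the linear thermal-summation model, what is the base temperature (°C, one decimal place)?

12.9 °C

Under the model K = D·(T − T_b), so D₁·(T₁ − T_b) = D₂·(T₂ − T_b).
37.1·(19.5 − T_b) = 14.3·(30.0 − T_b)
T_b = (37.1·19.5 − 14.3·30.0) / (37.1 − 14.3) = 294.45 / 22.8 = 12.914 °C ≈ 12.9 °C.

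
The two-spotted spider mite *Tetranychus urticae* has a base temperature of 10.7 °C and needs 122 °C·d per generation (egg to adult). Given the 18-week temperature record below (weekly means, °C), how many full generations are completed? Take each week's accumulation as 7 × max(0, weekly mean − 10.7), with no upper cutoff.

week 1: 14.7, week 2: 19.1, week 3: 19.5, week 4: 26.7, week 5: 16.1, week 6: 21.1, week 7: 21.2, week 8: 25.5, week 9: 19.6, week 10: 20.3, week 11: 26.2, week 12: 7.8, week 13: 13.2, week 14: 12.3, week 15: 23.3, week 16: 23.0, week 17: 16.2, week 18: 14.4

8 generations

Weekly DD (7 × max(0, T̄ − 10.7)): 28.0, 58.8, 61.6, 112.0, 37.8, 72.8, 73.5, 103.6, 62.3, 67.2, 108.5, 0.0, 17.5, 11.2, 88.2, 86.1, 38.5, 25.9.
Season total = 1053.5 DD.
Complete generations = ⌊1053.5 / 122⌋ = 8.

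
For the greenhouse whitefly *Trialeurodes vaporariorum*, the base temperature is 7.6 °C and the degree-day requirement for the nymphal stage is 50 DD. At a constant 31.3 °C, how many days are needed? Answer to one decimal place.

Daily accumulation = 31.3 − 7.6 = 23.7 DD/day.
Duration = 50 / 23.7 = 2.110 ≈ 2.1 days.

2.1 days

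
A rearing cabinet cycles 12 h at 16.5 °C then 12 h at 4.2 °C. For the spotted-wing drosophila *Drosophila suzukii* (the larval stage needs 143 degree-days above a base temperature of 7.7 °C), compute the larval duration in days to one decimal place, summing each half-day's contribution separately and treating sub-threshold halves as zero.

Day half: max(0, 16.5 − 7.7) × 0.5 = 8.8 × 0.5 = 4.40 DD.
Night half: max(0, 4.2 − 7.7) × 0.5 = 0.0 × 0.5 = 0.00 DD.
Per 24 h: 4.40 DD/day.
Duration = 143 / 4.40 = 32.500 ≈ 32.5 days.

32.5 days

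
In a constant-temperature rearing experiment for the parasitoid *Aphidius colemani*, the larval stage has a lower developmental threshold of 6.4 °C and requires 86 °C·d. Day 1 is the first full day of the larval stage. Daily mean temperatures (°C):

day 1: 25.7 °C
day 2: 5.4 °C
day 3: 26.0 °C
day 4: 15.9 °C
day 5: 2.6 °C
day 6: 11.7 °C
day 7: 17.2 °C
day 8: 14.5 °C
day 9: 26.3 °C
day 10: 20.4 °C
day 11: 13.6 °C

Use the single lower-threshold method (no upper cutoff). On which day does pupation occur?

day 9

Daily DD above 6.4 °C: 19.3, 0.0, 19.6, 9.5, 0.0, 5.3, 10.8, 8.1, 19.9, 14.0, 7.2.
Cumulative: 19.3, 19.3, 38.9, 48.4, 48.4, 53.7, 64.5, 72.6, 92.5, 106.5, 113.7.
The total first reaches 86 DD on day 9.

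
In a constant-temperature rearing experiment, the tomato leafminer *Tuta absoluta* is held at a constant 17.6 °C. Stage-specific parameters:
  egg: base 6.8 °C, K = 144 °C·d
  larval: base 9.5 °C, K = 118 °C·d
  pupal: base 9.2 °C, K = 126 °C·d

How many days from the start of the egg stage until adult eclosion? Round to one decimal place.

42.9 days

egg: 144 / (17.6 − 6.8) = 144 / 10.8 = 13.333 d.
larval: 118 / (17.6 − 9.5) = 118 / 8.1 = 14.568 d.
pupal: 126 / (17.6 − 9.2) = 126 / 8.4 = 15.000 d.
Sum = 42.901 ≈ 42.9 days.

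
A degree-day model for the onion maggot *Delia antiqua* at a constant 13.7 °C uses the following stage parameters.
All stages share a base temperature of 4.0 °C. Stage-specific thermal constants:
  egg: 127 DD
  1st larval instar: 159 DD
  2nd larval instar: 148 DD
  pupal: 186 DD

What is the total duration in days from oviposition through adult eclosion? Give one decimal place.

63.9 days

Daily accumulation at 13.7 °C = 13.7 − 4.0 = 9.7 DD/day.
Total K = 127 + 159 + 148 + 186 = 620 DD.
Total duration = 620 / 9.7 = 63.918 ≈ 63.9 days.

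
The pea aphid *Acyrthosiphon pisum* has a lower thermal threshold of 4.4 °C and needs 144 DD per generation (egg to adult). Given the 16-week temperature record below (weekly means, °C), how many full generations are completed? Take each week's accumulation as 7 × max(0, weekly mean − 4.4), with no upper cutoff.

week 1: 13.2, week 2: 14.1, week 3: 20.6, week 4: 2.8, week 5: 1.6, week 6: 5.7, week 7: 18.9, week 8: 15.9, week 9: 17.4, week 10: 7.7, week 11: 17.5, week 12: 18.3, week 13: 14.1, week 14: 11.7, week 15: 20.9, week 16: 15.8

Weekly DD (7 × max(0, T̄ − 4.4)): 61.6, 67.9, 113.4, 0.0, 0.0, 9.1, 101.5, 80.5, 91.0, 23.1, 91.7, 97.3, 67.9, 51.1, 115.5, 79.8.
Season total = 1051.4 DD.
Complete generations = ⌊1051.4 / 144⌋ = 7.

7 generations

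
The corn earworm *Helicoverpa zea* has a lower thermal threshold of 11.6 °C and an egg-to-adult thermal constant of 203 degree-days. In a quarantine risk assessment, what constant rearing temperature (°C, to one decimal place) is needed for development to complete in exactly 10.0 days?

Required daily accumulation = 203 / 10.0 = 20.300 DD/day.
T = T_base + 20.300 = 11.6 + 20.300 = 31.900 ≈ 31.9 °C.

31.9 °C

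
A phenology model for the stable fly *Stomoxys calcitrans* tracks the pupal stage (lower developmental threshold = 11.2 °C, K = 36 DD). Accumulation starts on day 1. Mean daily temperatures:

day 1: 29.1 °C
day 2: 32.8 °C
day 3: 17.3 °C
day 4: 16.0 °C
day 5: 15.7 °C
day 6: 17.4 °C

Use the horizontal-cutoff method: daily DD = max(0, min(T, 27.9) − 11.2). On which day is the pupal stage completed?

day 3

Daily DD above 11.2 °C (capped at 16.7): 16.7, 16.7, 6.1, 4.8, 4.5, 6.2.
Cumulative: 16.7, 33.4, 39.5, 44.3, 48.8, 55.0.
The total first reaches 36 DD on day 3.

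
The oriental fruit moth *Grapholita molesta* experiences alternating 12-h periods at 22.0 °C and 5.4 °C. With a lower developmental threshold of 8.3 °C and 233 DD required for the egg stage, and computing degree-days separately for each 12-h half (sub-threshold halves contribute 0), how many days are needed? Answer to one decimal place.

Day half: max(0, 22.0 − 8.3) × 0.5 = 13.7 × 0.5 = 6.85 DD.
Night half: max(0, 5.4 − 8.3) × 0.5 = 0.0 × 0.5 = 0.00 DD.
Per 24 h: 6.85 DD/day.
Duration = 233 / 6.85 = 34.015 ≈ 34.0 days.

34.0 days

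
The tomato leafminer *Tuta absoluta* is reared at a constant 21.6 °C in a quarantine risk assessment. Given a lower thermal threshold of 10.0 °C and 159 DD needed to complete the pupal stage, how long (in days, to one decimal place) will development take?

13.7 days

Daily accumulation = 21.6 − 10.0 = 11.6 DD/day.
Duration = 159 / 11.6 = 13.707 ≈ 13.7 days.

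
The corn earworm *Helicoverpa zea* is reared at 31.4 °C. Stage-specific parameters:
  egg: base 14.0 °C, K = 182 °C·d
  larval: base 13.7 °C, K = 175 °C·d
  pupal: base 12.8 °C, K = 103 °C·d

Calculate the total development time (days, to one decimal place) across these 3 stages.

25.9 days

egg: 182 / (31.4 − 14.0) = 182 / 17.4 = 10.460 d.
larval: 175 / (31.4 − 13.7) = 175 / 17.7 = 9.887 d.
pupal: 103 / (31.4 − 12.8) = 103 / 18.6 = 5.538 d.
Sum = 25.884 ≈ 25.9 days.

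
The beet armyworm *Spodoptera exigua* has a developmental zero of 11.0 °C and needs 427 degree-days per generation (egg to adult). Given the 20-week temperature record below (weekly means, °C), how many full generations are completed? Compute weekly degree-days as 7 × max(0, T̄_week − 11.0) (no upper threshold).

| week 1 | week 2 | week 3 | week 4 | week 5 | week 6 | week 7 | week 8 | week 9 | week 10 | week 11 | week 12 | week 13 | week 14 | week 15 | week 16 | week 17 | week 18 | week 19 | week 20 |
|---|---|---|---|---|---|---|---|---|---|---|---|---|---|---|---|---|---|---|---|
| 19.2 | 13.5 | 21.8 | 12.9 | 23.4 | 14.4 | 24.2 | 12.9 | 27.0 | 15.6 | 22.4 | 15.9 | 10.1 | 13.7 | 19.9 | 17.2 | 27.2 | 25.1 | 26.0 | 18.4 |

Weekly DD (7 × max(0, T̄ − 11.0)): 57.4, 17.5, 75.6, 13.3, 86.8, 23.8, 92.4, 13.3, 112.0, 32.2, 79.8, 34.3, 0.0, 18.9, 62.3, 43.4, 113.4, 98.7, 105.0, 51.8.
Season total = 1131.9 DD.
Complete generations = ⌊1131.9 / 427⌋ = 2.

2 generations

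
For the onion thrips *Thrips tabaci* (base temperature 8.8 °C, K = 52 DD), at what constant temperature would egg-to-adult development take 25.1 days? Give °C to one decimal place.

Required daily accumulation = 52 / 25.1 = 2.072 DD/day.
T = T_base + 2.072 = 8.8 + 2.072 = 10.872 ≈ 10.9 °C.

10.9 °C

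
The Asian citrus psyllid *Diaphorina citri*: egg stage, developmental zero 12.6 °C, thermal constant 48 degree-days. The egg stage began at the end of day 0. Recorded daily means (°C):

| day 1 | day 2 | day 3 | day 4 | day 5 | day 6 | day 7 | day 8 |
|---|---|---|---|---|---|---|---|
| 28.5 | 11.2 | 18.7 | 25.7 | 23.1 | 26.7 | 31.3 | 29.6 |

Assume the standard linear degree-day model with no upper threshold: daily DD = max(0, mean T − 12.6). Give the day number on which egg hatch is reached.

day 6

Daily DD above 12.6 °C: 15.9, 0.0, 6.1, 13.1, 10.5, 14.1, 18.7, 17.0.
Cumulative: 15.9, 15.9, 22.0, 35.1, 45.6, 59.7, 78.4, 95.4.
The total first reaches 48 DD on day 6.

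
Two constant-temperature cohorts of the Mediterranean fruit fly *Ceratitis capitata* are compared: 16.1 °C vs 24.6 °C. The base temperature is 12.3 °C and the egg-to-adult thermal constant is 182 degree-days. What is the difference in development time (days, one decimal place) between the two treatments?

33.1 days

At 16.1 °C: 182 / (16.1 − 12.3) = 182 / 3.8 = 47.895 d.
At 24.6 °C: 182 / (24.6 − 12.3) = 182 / 12.3 = 14.797 d.
Difference = |47.895 − 14.797| = 33.098 ≈ 33.1 days.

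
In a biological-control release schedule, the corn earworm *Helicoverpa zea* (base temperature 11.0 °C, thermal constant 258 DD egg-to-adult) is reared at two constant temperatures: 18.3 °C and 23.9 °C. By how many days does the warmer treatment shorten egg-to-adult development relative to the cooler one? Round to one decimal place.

At 18.3 °C: 258 / (18.3 − 11.0) = 258 / 7.3 = 35.342 d.
At 23.9 °C: 258 / (23.9 − 11.0) = 258 / 12.9 = 20.000 d.
Difference = |35.342 − 20.000| = 15.342 ≈ 15.3 days.

15.3 days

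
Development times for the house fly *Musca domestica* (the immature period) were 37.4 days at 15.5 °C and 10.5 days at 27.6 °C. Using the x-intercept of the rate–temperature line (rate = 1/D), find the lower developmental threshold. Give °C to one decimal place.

10.8 °C

Equal thermal constants: D₁(T₁ − T_b) = D₂(T₂ − T_b).
37.4·(15.5 − T_b) = 10.5·(27.6 − T_b)
T_b = (37.4·15.5 − 10.5·27.6) / (37.4 − 10.5) = 289.90 / 26.9 = 10.777 °C ≈ 10.8 °C.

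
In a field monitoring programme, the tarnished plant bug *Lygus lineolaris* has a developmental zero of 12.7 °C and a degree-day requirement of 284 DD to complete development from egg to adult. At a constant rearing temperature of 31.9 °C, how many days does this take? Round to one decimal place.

14.8 days

Daily accumulation = 31.9 − 12.7 = 19.2 DD/day.
Duration = 284 / 19.2 = 14.792 ≈ 14.8 days.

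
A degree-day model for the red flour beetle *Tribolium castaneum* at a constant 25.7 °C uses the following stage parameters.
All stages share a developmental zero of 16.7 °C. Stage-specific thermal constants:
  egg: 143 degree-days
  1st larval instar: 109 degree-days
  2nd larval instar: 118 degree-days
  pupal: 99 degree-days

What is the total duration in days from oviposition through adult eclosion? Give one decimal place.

52.1 days

Daily accumulation at 25.7 °C = 25.7 − 16.7 = 9.0 DD/day.
Total K = 143 + 109 + 118 + 99 = 469 DD.
Total duration = 469 / 9.0 = 52.111 ≈ 52.1 days.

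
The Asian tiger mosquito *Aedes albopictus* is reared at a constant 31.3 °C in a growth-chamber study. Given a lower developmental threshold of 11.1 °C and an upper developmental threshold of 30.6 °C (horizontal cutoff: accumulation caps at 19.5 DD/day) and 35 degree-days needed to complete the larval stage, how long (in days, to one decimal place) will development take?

Temperature 31.3 °C exceeds the upper threshold, so daily accumulation caps at 30.6 − 11.1 = 19.5 DD/day.
Duration = 35 / 19.5 = 1.795 ≈ 1.8 days.

1.8 days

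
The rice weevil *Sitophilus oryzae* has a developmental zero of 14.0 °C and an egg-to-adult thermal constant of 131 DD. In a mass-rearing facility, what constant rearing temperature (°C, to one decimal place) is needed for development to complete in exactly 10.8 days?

26.1 °C

Required daily accumulation = 131 / 10.8 = 12.130 DD/day.
T = T_base + 12.130 = 14.0 + 12.130 = 26.130 ≈ 26.1 °C.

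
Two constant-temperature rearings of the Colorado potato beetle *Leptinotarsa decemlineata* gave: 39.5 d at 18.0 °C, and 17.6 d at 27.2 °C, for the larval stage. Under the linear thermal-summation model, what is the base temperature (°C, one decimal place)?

Under the model K = D·(T − T_b), so D₁·(T₁ − T_b) = D₂·(T₂ − T_b).
39.5·(18.0 − T_b) = 17.6·(27.2 − T_b)
T_b = (39.5·18.0 − 17.6·27.2) / (39.5 − 17.6) = 232.28 / 21.9 = 10.606 °C ≈ 10.6 °C.

10.6 °C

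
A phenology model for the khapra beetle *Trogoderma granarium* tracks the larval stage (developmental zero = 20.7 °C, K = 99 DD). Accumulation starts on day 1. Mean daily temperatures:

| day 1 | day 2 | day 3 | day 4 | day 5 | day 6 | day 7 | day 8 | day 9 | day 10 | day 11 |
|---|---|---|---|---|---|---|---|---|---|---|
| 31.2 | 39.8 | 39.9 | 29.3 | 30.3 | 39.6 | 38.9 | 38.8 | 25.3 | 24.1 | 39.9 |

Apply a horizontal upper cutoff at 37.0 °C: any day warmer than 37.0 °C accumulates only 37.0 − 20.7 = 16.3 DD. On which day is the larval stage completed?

day 8

Daily DD above 20.7 °C (capped at 16.3): 10.5, 16.3, 16.3, 8.6, 9.6, 16.3, 16.3, 16.3, 4.6, 3.4, 16.3.
Cumulative: 10.5, 26.8, 43.1, 51.7, 61.3, 77.6, 93.9, 110.2, 114.8, 118.2, 134.5.
The total first reaches 99 DD on day 8.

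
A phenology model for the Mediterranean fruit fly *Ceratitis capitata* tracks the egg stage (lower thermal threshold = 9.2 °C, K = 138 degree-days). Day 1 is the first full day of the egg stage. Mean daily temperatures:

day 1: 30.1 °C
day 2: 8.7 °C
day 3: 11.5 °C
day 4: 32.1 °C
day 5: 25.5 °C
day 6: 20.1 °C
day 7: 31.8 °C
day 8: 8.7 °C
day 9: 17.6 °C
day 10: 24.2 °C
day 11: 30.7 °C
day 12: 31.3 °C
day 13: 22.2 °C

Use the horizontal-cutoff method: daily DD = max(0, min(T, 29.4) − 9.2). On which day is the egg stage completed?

day 12

Daily DD above 9.2 °C (capped at 20.2): 20.2, 0.0, 2.3, 20.2, 16.3, 10.9, 20.2, 0.0, 8.4, 15.0, 20.2, 20.2, 13.0.
Cumulative: 20.2, 20.2, 22.5, 42.7, 59.0, 69.9, 90.1, 90.1, 98.5, 113.5, 133.7, 153.9, 166.9.
The total first reaches 138 DD on day 12.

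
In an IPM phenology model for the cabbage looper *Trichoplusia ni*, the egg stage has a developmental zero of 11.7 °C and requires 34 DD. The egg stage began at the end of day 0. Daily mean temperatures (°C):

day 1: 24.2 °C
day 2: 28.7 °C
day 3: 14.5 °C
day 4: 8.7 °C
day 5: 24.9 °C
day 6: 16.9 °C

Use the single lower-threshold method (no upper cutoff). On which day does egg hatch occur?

Daily DD above 11.7 °C: 12.5, 17.0, 2.8, 0.0, 13.2, 5.2.
Cumulative: 12.5, 29.5, 32.3, 32.3, 45.5, 50.7.
The total first reaches 34 DD on day 5.

day 5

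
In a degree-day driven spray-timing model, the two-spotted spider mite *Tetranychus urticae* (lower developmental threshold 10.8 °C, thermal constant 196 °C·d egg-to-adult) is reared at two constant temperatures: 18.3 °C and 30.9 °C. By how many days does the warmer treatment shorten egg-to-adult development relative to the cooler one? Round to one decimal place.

16.4 days

At 18.3 °C: 196 / (18.3 − 10.8) = 196 / 7.5 = 26.133 d.
At 30.9 °C: 196 / (30.9 − 10.8) = 196 / 20.1 = 9.751 d.
Difference = |26.133 − 9.751| = 16.382 ≈ 16.4 days.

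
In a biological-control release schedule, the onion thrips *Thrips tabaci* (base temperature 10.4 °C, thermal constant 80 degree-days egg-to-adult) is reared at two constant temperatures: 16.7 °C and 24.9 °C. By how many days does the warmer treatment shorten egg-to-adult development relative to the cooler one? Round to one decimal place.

7.2 days

At 16.7 °C: 80 / (16.7 − 10.4) = 80 / 6.3 = 12.698 d.
At 24.9 °C: 80 / (24.9 − 10.4) = 80 / 14.5 = 5.517 d.
Difference = |12.698 − 5.517| = 7.181 ≈ 7.2 days.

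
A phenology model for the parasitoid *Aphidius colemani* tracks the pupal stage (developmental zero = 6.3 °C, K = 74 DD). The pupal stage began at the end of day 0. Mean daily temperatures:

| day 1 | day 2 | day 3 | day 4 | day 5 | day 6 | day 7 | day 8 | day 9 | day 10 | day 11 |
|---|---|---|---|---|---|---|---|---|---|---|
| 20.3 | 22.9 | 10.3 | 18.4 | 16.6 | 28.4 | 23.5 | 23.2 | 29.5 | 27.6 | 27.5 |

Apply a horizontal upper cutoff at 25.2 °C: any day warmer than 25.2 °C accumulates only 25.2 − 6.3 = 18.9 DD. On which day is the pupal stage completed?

Daily DD above 6.3 °C (capped at 18.9): 14.0, 16.6, 4.0, 12.1, 10.3, 18.9, 17.2, 16.9, 18.9, 18.9, 18.9.
Cumulative: 14.0, 30.6, 34.6, 46.7, 57.0, 75.9, 93.1, 110.0, 128.9, 147.8, 166.7.
The total first reaches 74 DD on day 6.

day 6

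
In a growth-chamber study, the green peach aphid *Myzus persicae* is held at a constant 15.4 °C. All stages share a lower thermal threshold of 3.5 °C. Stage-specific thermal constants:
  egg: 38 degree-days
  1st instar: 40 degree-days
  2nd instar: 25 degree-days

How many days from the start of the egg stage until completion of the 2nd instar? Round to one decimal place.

8.7 days

Daily accumulation at 15.4 °C = 15.4 − 3.5 = 11.9 DD/day.
Total K = 38 + 40 + 25 = 103 DD.
Total duration = 103 / 11.9 = 8.655 ≈ 8.7 days.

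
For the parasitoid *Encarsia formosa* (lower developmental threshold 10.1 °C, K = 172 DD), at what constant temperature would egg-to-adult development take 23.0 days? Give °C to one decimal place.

Required daily accumulation = 172 / 23.0 = 7.478 DD/day.
T = T_base + 7.478 = 10.1 + 7.478 = 17.578 ≈ 17.6 °C.

17.6 °C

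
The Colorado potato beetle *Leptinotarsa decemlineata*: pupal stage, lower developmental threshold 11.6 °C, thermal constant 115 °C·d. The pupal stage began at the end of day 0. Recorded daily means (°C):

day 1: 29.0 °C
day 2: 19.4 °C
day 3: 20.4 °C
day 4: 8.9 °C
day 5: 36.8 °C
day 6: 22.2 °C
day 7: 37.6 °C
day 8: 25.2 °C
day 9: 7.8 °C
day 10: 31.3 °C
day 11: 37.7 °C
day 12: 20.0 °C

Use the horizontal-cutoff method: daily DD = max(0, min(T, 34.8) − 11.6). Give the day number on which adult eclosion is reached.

Daily DD above 11.6 °C (capped at 23.2): 17.4, 7.8, 8.8, 0.0, 23.2, 10.6, 23.2, 13.6, 0.0, 19.7, 23.2, 8.4.
Cumulative: 17.4, 25.2, 34.0, 34.0, 57.2, 67.8, 91.0, 104.6, 104.6, 124.3, 147.5, 155.9.
The total first reaches 115 DD on day 10.

day 10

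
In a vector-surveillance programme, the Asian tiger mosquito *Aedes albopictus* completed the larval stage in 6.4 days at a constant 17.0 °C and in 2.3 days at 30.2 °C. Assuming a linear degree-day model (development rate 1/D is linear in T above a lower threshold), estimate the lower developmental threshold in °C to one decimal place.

9.6 °C

Under the model K = D·(T − T_b), so D₁·(T₁ − T_b) = D₂·(T₂ − T_b).
6.4·(17.0 − T_b) = 2.3·(30.2 − T_b)
T_b = (6.4·17.0 − 2.3·30.2) / (6.4 − 2.3) = 39.34 / 4.1 = 9.595 °C ≈ 9.6 °C.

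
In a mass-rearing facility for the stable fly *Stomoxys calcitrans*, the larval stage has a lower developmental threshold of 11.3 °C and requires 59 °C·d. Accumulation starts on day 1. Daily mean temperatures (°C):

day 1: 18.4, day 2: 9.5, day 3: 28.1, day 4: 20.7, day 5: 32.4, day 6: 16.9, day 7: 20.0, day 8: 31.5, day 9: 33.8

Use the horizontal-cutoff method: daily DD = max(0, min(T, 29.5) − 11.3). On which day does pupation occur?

day 7

Daily DD above 11.3 °C (capped at 18.2): 7.1, 0.0, 16.8, 9.4, 18.2, 5.6, 8.7, 18.2, 18.2.
Cumulative: 7.1, 7.1, 23.9, 33.3, 51.5, 57.1, 65.8, 84.0, 102.2.
The total first reaches 59 DD on day 7.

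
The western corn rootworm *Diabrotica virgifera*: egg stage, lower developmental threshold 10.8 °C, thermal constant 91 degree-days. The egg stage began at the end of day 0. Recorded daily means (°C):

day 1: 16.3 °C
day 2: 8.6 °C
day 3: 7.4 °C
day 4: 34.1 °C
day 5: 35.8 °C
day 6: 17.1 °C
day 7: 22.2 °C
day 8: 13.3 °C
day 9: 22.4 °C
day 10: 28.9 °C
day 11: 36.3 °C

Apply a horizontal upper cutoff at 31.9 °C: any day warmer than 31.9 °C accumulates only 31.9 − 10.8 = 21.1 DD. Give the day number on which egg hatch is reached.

Daily DD above 10.8 °C (capped at 21.1): 5.5, 0.0, 0.0, 21.1, 21.1, 6.3, 11.4, 2.5, 11.6, 18.1, 21.1.
Cumulative: 5.5, 5.5, 5.5, 26.6, 47.7, 54.0, 65.4, 67.9, 79.5, 97.6, 118.7.
The total first reaches 91 DD on day 10.

day 10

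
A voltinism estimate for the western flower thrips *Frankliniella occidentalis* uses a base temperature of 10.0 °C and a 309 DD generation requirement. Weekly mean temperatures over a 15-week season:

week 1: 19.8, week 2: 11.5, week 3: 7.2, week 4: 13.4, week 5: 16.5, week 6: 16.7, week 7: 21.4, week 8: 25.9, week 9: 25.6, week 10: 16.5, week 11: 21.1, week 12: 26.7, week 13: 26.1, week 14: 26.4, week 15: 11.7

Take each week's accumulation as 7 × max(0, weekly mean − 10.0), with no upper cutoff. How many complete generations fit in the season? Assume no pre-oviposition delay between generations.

Weekly DD (7 × max(0, T̄ − 10.0)): 68.6, 10.5, 0.0, 23.8, 45.5, 46.9, 79.8, 111.3, 109.2, 45.5, 77.7, 116.9, 112.7, 114.8, 11.9.
Season total = 975.1 DD.
Complete generations = ⌊975.1 / 309⌋ = 3.

3 generations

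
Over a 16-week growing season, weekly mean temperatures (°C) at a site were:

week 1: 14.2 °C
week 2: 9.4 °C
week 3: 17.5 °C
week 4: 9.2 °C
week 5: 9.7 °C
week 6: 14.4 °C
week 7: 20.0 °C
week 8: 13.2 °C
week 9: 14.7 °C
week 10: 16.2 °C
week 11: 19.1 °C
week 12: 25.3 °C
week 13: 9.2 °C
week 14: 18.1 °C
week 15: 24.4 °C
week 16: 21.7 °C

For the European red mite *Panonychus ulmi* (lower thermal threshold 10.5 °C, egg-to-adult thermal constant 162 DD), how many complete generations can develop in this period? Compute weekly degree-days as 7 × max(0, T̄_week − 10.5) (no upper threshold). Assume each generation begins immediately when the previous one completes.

4 generations

Weekly DD (7 × max(0, T̄ − 10.5)): 25.9, 0.0, 49.0, 0.0, 0.0, 27.3, 66.5, 18.9, 29.4, 39.9, 60.2, 103.6, 0.0, 53.2, 97.3, 78.4.
Season total = 649.6 DD.
Complete generations = ⌊649.6 / 162⌋ = 4.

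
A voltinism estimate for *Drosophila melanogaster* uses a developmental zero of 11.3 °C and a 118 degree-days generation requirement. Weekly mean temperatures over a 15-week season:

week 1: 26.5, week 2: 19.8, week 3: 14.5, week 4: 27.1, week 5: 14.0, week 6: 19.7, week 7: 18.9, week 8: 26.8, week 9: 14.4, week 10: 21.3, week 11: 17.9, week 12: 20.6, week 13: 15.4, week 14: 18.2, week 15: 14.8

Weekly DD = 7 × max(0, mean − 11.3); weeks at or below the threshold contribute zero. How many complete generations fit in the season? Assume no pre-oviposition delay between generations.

7 generations

Weekly DD (7 × max(0, T̄ − 11.3)): 106.4, 59.5, 22.4, 110.6, 18.9, 58.8, 53.2, 108.5, 21.7, 70.0, 46.2, 65.1, 28.7, 48.3, 24.5.
Season total = 842.8 DD.
Complete generations = ⌊842.8 / 118⌋ = 7.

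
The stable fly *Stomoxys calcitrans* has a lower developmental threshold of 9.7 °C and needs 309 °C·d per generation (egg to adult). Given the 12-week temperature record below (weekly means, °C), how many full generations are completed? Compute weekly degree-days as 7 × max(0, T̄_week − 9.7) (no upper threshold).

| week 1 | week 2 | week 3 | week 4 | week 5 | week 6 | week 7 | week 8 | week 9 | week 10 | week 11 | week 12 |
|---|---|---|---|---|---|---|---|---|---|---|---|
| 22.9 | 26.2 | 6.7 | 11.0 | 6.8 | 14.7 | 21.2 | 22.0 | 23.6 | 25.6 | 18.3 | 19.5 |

2 generations

Weekly DD (7 × max(0, T̄ − 9.7)): 92.4, 115.5, 0.0, 9.1, 0.0, 35.0, 80.5, 86.1, 97.3, 111.3, 60.2, 68.6.
Season total = 756.0 DD.
Complete generations = ⌊756.0 / 309⌋ = 2.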